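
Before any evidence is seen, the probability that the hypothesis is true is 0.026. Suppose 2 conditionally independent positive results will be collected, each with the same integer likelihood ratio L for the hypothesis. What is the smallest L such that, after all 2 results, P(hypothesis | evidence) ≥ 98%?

43

Prior odds = 0.026/0.974 = 13/487.
Target odds = 0.98/0.02 = 49.
Need L² ≥ 49 ÷ (13/487) = 23863/13.
42² = 1764 < 23863/13 ≤ 1849 = 43², so L = 43.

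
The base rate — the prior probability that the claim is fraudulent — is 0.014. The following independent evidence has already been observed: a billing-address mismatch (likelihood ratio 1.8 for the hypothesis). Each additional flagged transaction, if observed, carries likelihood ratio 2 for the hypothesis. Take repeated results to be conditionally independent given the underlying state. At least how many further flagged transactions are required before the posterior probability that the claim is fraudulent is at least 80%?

8

Prior odds = 0.014/0.986 = 7/493.
Bayes factor of the evidence already in hand = 1.8.
Odds after that evidence = (7/493) × 1.8 = 63/2465.
Target odds = 0.8/0.2 = 4.
Need 2ⁿ ≥ 4 ÷ (63/2465) = 9860/63.
2⁷ = 128 falls short of 9860/63 but 2⁸ = 256 reaches it, so n = 8.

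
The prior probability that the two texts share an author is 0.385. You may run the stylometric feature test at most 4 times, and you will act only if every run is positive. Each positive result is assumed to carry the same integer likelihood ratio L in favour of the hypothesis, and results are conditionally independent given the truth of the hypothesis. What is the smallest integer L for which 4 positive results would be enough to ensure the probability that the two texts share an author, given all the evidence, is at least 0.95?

Prior odds = 0.385/0.615 = 77/123.
Target odds = 0.95/0.05 = 19.
Need L⁴ ≥ 19 ÷ (77/123) = 2337/77.
2⁴ = 16 < 2337/77 ≤ 81 = 3⁴, so L = 3.

3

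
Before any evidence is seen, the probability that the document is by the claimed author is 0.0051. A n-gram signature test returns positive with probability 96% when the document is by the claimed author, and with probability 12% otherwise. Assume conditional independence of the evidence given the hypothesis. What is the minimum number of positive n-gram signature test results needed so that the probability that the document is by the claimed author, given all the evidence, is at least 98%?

5

Prior odds = 0.0051/0.9949 = 51/9949.
Likelihood ratio of a positive result = 0.96/0.12 = 8.
Target posterior odds = 0.98/0.02 = 49.
Need (51/9949) × 8ⁿ ≥ 49, i.e. 8ⁿ ≥ 487501/51.
8⁴ = 4096 falls short of 487501/51 but 8⁵ = 32768 reaches it, so n = 5.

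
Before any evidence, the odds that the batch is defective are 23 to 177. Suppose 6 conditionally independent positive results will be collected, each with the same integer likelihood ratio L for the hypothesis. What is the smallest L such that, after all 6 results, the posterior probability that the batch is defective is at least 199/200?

Prior odds = 23/177.
Target odds = 0.995/0.005 = 199.
Need L⁶ ≥ 199 ÷ (23/177) = 35223/23.
3⁶ = 729 < 35223/23 ≤ 4096 = 4⁶, so L = 4.

4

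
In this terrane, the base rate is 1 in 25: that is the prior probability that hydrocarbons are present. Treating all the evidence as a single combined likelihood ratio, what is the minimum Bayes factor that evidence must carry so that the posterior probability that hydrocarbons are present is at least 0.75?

Prior odds = 0.04/0.96 = 1/24.
Target odds = 0.75/0.25 = 3.
Required Bayes factor = 3 ÷ (1/24) = 72.

72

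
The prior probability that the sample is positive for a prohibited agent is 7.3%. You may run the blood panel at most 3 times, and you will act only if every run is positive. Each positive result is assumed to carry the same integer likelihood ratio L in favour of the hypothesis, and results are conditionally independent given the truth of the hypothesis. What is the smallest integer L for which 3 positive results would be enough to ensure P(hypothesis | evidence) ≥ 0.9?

Prior odds = 0.073/0.927 = 73/927.
Target odds = 0.9/0.1 = 9.
Need L³ ≥ 9 ÷ (73/927) = 8343/73.
4³ = 64 < 8343/73 ≤ 125 = 5³, so L = 5.

5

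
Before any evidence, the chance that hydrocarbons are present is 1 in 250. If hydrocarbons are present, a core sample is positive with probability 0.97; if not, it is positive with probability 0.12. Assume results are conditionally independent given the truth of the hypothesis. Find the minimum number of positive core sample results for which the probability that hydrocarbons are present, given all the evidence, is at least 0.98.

Prior odds: 0.004 ÷ 0.996 = 1/249.
Likelihood ratio of a positive = 0.97/0.12 = 97/12.
Target odds: 0.98 ÷ 0.02 = 49.
Need (1/249) × (97/12)ⁿ ≥ 49, i.e. (97/12)ⁿ ≥ 12201.
(97/12)⁴ = 88529281/20736 falls short of 12201 but (97/12)⁵ ≈34510.6 reaches it, so n = 5.

5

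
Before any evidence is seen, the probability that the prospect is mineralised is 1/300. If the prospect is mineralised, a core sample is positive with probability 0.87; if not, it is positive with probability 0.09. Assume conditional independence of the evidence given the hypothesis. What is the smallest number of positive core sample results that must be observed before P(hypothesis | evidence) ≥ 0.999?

Prior odds = (1/300)/(299/300) = 1/299.
Likelihood ratio of a positive = 0.87/0.09 = 29/3.
Target posterior odds = 0.999/0.001 = 999.
Need (1/299) × (29/3)ⁿ ≥ 999, i.e. (29/3)ⁿ ≥ 298701.
(29/3)⁵ = 20511149/243 falls short of 298701 but (29/3)⁶ = 594823321/729 reaches it, so n = 6.

6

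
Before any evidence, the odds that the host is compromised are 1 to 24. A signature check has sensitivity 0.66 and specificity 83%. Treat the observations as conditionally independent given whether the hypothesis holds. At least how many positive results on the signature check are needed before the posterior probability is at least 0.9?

4

Prior odds = 1/24.
False-positive rate = 1 − 0.83 = 0.17; likelihood ratio of a positive = 0.66/0.17 = 66/17.
Target odds: 0.9 ÷ 0.1 = 9.
Need (1/24) × (66/17)ⁿ ≥ 9, i.e. (66/17)ⁿ ≥ 216.
(66/17)³ = 287496/4913 falls short of 216 but (66/17)⁴ = 18974736/83521 reaches it, so n = 4.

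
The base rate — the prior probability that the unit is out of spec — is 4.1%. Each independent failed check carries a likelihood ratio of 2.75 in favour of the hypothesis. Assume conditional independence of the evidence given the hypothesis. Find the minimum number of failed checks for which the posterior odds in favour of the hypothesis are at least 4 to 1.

5

Prior odds: 0.041 ÷ 0.959 = 41/959.
Likelihood ratio per failed check = 2.75.
Target odds = 4.
Need (41/959) × 2.75ⁿ ≥ 4, i.e. 2.75ⁿ ≥ 3836/41.
2.75⁴ = 57.19140625 falls short of 3836/41 but 2.75⁵ = 161051/1024 reaches it, so n = 5.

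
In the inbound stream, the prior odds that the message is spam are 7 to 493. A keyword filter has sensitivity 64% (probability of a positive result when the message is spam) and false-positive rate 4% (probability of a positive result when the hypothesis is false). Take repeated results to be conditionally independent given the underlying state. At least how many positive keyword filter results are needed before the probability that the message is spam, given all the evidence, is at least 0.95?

3

Prior odds = 7/493.
Likelihood ratio of a positive result = 0.64/0.04 = 16.
Target posterior odds = 0.95/0.05 = 19.
Require 16ⁿ ≥ 19 ÷ (7/493) = 9367/7.
16² = 256 falls short of 9367/7 but 16³ = 4096 reaches it, so n = 3.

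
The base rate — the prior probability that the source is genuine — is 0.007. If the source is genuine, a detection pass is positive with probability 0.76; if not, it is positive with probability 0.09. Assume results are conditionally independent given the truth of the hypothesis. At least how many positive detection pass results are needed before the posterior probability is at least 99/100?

5

Prior odds = 0.007/0.993 = 7/993.
Likelihood ratio of a positive = 0.76/0.09 = 76/9.
Target odds: 0.99 ÷ 0.01 = 99.
Need (7/993) × (76/9)ⁿ ≥ 99, i.e. (76/9)ⁿ ≥ 98307/7.
(76/9)⁴ = 33362176/6561 falls short of 98307/7 but (76/9)⁵ ≈42939.3 reaches it, so n = 5.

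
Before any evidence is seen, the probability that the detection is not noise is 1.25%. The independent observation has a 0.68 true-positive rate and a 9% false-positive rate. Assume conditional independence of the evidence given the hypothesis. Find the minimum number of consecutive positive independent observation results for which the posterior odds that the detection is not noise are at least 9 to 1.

Prior odds = 0.0125/0.9875 = 1/79.
Likelihood ratio of a positive result = 0.68/0.09 = 68/9.
Target odds = 9.
Need (1/79) × (68/9)ⁿ ≥ 9, i.e. (68/9)ⁿ ≥ 711.
(68/9)³ = 314432/729 falls short of 711 but (68/9)⁴ = 21381376/6561 reaches it, so n = 4.

4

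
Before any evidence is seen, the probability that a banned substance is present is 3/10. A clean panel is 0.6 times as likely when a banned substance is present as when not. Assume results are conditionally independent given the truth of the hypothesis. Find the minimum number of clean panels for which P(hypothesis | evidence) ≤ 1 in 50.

6

Prior odds: 0.3 ÷ 0.7 = 3/7.
Likelihood ratio per clean panel = 0.6.
Target odds: 0.02 ÷ 0.98 = 1/49.
Need (3/7) × 0.6ⁿ ≤ 1/49, i.e. 0.6ⁿ ≤ 1/21.
0.6⁵ = 0.07776 is still above 1/21 but 0.6⁶ = 729/15625 is at or below it, so n = 6.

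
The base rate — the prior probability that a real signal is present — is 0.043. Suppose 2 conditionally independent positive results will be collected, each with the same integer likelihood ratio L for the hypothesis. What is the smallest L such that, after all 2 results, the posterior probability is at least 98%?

34

Prior odds = 0.043/0.957 = 43/957.
Target odds = 0.98/0.02 = 49.
Need L² ≥ 49 ÷ (43/957) = 46893/43.
33² = 1089 < 46893/43 ≤ 1156 = 34², so L = 34.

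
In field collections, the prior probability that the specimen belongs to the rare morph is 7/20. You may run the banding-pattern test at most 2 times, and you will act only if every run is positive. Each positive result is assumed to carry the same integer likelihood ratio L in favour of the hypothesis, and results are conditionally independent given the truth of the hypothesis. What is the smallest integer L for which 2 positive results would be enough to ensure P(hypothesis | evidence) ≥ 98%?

Prior odds = 0.35/0.65 = 7/13.
Target odds = 0.98/0.02 = 49.
Need L² ≥ 49 ÷ (7/13) = 91.
9² = 81 < 91 ≤ 100 = 10², so L = 10.

10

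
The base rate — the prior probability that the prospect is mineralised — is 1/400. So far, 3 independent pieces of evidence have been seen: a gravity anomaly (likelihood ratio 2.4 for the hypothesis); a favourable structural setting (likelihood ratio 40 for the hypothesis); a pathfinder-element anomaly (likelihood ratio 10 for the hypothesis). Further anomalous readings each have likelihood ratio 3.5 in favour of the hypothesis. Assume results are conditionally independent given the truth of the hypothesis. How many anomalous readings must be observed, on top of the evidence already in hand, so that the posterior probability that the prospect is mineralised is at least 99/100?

3

Prior odds = 0.0025/0.9975 = 1/399.
Combined Bayes factor of the evidence already in hand = 2.4 × 40 × 10 = 960.
Odds after that evidence = (1/399) × 960 = 320/133.
Target odds = 0.99/0.01 = 99.
Need 3.5ⁿ ≥ 99 ÷ (320/133) = 41.146875.
3.5² = 12.25 falls short of 41.146875 but 3.5³ = 42.875 reaches it, so n = 3.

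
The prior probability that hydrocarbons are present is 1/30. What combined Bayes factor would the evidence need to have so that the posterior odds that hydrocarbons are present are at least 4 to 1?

116

Prior odds = (1/30)/(29/30) = 1/29.
Target odds = 4.
Required Bayes factor = 4 ÷ (1/29) = 116.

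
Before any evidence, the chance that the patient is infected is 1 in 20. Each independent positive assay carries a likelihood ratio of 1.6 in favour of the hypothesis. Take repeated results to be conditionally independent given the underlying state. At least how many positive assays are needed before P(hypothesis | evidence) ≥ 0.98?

15

Prior odds = 0.05/0.95 = 1/19.
Likelihood ratio per positive assay = 1.6.
Target odds: 0.98 ÷ 0.02 = 49.
Require 1.6ⁿ ≥ 49 ÷ (1/19) = 931.
1.6¹⁴ ≈720.576 falls short of 931 but 1.6¹⁵ ≈1152.92 reaches it, so n = 15.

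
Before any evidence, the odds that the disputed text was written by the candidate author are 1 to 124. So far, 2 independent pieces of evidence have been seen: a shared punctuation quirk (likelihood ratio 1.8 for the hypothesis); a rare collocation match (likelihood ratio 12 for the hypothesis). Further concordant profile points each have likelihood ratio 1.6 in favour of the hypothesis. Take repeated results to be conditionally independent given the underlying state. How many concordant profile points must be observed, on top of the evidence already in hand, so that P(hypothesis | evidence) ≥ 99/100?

Prior odds = 1/124.
Combined Bayes factor of the evidence already in hand = 1.8 × 12 = 21.6.
Odds after that evidence = (1/124) × 21.6 = 27/155.
Target odds = 0.99/0.01 = 99.
Need 1.6ⁿ ≥ 99 ÷ (27/155) = 1705/3.
1.6¹³ ≈450.36 falls short of 1705/3 but 1.6¹⁴ ≈720.576 reaches it, so n = 14.

14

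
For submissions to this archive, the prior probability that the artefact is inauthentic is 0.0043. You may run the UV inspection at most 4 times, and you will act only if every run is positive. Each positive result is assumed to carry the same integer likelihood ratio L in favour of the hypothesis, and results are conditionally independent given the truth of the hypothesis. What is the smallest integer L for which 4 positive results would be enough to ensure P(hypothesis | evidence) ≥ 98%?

11

Prior odds = 0.0043/0.9957 = 43/9957.
Target odds = 0.98/0.02 = 49.
Need L⁴ ≥ 49 ÷ (43/9957) = 487893/43.
10⁴ = 10000 < 487893/43 ≤ 14641 = 11⁴, so L = 11.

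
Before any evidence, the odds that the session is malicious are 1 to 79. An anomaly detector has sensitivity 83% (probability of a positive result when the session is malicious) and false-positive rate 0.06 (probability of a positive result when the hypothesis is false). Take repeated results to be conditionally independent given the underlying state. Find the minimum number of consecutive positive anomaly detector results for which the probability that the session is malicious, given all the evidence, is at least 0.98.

4

Prior odds = 1/79.
Likelihood ratio of a positive result = 0.83/0.06 = 83/6.
Target odds: 0.98 ÷ 0.02 = 49.
Need (1/79) × (83/6)ⁿ ≥ 49, i.e. (83/6)ⁿ ≥ 3871.
(83/6)³ = 571787/216 falls short of 3871 but (83/6)⁴ = 47458321/1296 reaches it, so n = 4.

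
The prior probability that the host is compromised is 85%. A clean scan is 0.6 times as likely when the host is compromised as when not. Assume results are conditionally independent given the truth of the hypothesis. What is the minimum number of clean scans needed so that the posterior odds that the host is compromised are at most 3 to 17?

Prior odds: 0.85 ÷ 0.15 = 17/3.
Likelihood ratio per clean scan = 0.6.
Target odds = 3/17.
Require 0.6ⁿ ≤ 3/17 ÷ (17/3) = 9/289.
0.6⁶ = 729/15625 is still above 9/289 but 0.6⁷ = 2187/78125 is at or below it, so n = 7.

7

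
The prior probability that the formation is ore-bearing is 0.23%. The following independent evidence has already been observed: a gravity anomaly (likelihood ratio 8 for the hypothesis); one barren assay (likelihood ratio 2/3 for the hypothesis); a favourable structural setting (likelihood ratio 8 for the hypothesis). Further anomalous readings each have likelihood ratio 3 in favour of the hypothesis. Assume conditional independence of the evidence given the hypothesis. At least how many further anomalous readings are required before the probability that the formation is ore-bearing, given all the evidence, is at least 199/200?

7

Prior odds = 0.0023/0.9977 = 23/9977.
Combined Bayes factor of the evidence already in hand = 8 × (2/3) × 8 = 128/3.
Odds after that evidence = (23/9977) × 128/3 = 2944/29931.
Target odds = 0.995/0.005 = 199.
Need 3ⁿ ≥ 199 ÷ (2944/29931) = 5956269/2944.
3⁶ = 729 falls short of 5956269/2944 but 3⁷ = 2187 reaches it, so n = 7.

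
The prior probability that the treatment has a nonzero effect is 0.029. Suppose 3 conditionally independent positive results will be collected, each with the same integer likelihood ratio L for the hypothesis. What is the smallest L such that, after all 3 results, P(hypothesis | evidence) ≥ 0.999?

Prior odds = 0.029/0.971 = 29/971.
Target odds = 0.999/0.001 = 999.
Need L³ ≥ 999 ÷ (29/971) = 970029/29.
32³ = 32768 < 970029/29 ≤ 35937 = 33³, so L = 33.

33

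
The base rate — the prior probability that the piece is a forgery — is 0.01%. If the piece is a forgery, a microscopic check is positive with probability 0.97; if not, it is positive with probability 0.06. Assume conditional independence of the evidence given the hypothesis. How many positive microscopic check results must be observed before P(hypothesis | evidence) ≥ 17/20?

Prior odds = 0.0001/0.9999 = 1/9999.
Likelihood ratio of a positive = 0.97/0.06 = 97/6.
Target posterior odds = 0.85/0.15 = 17/3.
Require (97/6)ⁿ ≥ 17/3 ÷ (1/9999) = 56661.
(97/6)³ = 912673/216 falls short of 56661 but (97/6)⁴ = 88529281/1296 reaches it, so n = 4.

4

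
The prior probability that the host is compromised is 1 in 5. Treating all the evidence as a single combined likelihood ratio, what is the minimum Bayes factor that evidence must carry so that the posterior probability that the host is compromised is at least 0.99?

Prior odds = 0.2/0.8 = 0.25.
Target odds = 0.99/0.01 = 99.
Required Bayes factor = 99 ÷ 0.25 = 396.

396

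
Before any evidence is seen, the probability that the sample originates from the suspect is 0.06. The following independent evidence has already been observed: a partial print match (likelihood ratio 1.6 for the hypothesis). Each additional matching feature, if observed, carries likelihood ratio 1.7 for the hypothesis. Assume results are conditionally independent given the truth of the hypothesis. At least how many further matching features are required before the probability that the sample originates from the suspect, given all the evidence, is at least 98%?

Prior odds = 0.06/0.94 = 3/47.
Bayes factor of the evidence already in hand = 1.6.
Odds after that evidence = (3/47) × 1.6 = 24/235.
Target odds = 0.98/0.02 = 49.
Need 1.7ⁿ ≥ 49 ÷ (24/235) = 11515/24.
1.7¹¹ ≈342.719 falls short of 11515/24 but 1.7¹² ≈582.622 reaches it, so n = 12.

12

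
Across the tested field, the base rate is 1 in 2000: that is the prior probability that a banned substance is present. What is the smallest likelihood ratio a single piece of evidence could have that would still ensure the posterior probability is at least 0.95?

37981

Prior odds = 0.0005/0.9995 = 1/1999.
Target odds = 0.95/0.05 = 19.
Required Bayes factor = 19 ÷ (1/1999) = 37981.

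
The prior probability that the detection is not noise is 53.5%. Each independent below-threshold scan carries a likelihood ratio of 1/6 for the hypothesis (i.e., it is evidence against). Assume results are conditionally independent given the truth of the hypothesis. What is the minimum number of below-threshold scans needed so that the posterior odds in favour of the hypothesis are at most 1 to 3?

Prior odds: 0.535 ÷ 0.465 = 107/93.
Likelihood ratio per below-threshold scan = 1/6.
Target odds = 1/3.
Need (107/93) × (1/6)ⁿ ≤ 1/3, i.e. (1/6)ⁿ ≤ 31/107.
(1/6)¹ = 1/6, which is already at or below the required 31/107; so n = 1.

1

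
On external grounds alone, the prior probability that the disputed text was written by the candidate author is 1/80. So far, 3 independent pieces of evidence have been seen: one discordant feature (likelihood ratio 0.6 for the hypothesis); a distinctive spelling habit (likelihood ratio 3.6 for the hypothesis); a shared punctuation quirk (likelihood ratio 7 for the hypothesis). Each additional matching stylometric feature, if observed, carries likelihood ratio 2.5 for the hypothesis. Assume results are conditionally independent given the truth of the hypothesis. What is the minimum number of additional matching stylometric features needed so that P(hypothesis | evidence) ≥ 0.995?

8

Prior odds = 0.0125/0.9875 = 1/79.
Combined Bayes factor of the evidence already in hand = 0.6 × 3.6 × 7 = 15.12.
Odds after that evidence = (1/79) × 15.12 = 378/1975.
Target odds = 0.995/0.005 = 199.
Need 2.5ⁿ ≥ 199 ÷ (378/1975) = 393025/378.
2.5⁷ = 610.3515625 falls short of 393025/378 but 2.5⁸ = 390625/256 reaches it, so n = 8.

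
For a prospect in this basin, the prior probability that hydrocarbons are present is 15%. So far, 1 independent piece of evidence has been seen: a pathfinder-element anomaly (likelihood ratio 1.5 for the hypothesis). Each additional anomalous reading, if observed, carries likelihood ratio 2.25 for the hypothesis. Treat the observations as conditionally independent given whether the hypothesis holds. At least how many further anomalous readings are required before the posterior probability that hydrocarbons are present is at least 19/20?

Prior odds = 0.15/0.85 = 3/17.
Bayes factor of the evidence already in hand = 1.5.
Odds after that evidence = (3/17) × 1.5 = 9/34.
Target odds = 0.95/0.05 = 19.
Need 2.25ⁿ ≥ 19 ÷ (9/34) = 646/9.
2.25⁵ = 59049/1024 falls short of 646/9 but 2.25⁶ = 531441/4096 reaches it, so n = 6.

6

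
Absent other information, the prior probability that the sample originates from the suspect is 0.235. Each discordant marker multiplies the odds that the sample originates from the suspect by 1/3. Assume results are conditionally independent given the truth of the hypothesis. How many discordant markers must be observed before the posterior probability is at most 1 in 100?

4

Prior odds: 0.235 ÷ 0.765 = 47/153.
Likelihood ratio per discordant marker = 1/3.
Target odds: 0.01 ÷ 0.99 = 1/99.
Require (1/3)ⁿ ≤ 1/99 ÷ (47/153) = 17/517.
(1/3)³ = 1/27 is still above 17/517 but (1/3)⁴ = 1/81 is at or below it, so n = 4.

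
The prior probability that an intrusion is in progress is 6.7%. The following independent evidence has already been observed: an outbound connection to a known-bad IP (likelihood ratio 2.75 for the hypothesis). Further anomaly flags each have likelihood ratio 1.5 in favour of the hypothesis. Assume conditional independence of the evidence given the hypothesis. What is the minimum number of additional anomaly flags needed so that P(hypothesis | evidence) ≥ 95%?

12

Prior odds = 0.067/0.933 = 67/933.
Bayes factor of the evidence already in hand = 2.75.
Odds after that evidence = (67/933) × 2.75 = 737/3732.
Target odds = 0.95/0.05 = 19.
Need 1.5ⁿ ≥ 19 ÷ (737/3732) = 70908/737.
1.5¹¹ = 177147/2048 falls short of 70908/737 but 1.5¹² = 531441/4096 reaches it, so n = 12.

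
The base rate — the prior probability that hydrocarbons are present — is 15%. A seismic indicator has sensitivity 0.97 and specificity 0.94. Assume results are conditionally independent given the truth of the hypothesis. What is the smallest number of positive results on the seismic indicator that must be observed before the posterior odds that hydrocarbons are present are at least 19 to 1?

2

Prior odds: 0.15 ÷ 0.85 = 3/17.
False-positive rate = 1 − 0.94 = 0.06; likelihood ratio of a positive = 0.97/0.06 = 97/6.
Target odds = 19.
Need (3/17) × (97/6)ⁿ ≥ 19, i.e. (97/6)ⁿ ≥ 323/3.
(97/6)¹ = 97/6 falls short of 323/3 but (97/6)² = 9409/36 reaches it, so n = 2.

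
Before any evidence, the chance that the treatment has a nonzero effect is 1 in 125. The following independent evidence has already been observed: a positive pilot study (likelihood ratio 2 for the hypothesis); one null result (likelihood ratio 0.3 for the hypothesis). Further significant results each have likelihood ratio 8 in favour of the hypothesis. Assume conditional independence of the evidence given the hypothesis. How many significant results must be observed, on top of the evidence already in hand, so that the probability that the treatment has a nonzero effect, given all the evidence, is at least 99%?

5

Prior odds = 0.008/0.992 = 1/124.
Combined Bayes factor of the evidence already in hand = 2 × 0.3 = 0.6.
Odds after that evidence = (1/124) × 0.6 = 3/620.
Target odds = 0.99/0.01 = 99.
Need 8ⁿ ≥ 99 ÷ (3/620) = 20460.
8⁴ = 4096 falls short of 20460 but 8⁵ = 32768 reaches it, so n = 5.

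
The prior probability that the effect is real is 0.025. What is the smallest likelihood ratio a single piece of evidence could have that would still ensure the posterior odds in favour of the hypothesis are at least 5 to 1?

195

Prior odds = 0.025/0.975 = 1/39.
Target odds = 5.
Required Bayes factor = 5 ÷ (1/39) = 195.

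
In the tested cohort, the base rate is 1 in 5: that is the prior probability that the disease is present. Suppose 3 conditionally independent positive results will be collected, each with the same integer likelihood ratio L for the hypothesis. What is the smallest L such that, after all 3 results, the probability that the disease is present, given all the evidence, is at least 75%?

3

Prior odds = 0.2/0.8 = 0.25.
Target odds = 0.75/0.25 = 3.
Need L³ ≥ 3 ÷ 0.25 = 12.
2³ = 8 < 12 ≤ 27 = 3³, so L = 3.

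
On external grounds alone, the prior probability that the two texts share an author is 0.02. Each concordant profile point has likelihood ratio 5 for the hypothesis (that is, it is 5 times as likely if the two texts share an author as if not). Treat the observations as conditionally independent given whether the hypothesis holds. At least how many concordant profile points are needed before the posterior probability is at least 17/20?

Prior odds: 0.02 ÷ 0.98 = 1/49.
Likelihood ratio per concordant profile point = 5.
Target odds: 0.85 ÷ 0.15 = 17/3.
Need (1/49) × 5ⁿ ≥ 17/3, i.e. 5ⁿ ≥ 833/3.
5³ = 125 falls short of 833/3 but 5⁴ = 625 reaches it, so n = 4.

4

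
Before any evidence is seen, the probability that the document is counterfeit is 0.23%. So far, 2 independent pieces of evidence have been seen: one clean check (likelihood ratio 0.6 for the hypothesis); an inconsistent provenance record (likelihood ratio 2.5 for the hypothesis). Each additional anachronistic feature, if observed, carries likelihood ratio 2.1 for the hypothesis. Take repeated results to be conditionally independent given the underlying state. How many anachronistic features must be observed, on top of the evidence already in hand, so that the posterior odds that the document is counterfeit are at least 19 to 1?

Prior odds = 0.0023/0.9977 = 23/9977.
Combined Bayes factor of the evidence already in hand = 0.6 × 2.5 = 1.5.
Odds after that evidence = (23/9977) × 1.5 = 69/19954.
Target odds = 19.
Need 2.1ⁿ ≥ 19 ÷ (69/19954) = 379126/69.
2.1¹¹ ≈3502.78 falls short of 379126/69 but 2.1¹² ≈7355.83 reaches it, so n = 12.

12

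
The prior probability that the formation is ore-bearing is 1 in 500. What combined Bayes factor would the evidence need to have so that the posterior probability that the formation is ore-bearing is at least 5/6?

2495

Prior odds = 0.002/0.998 = 1/499.
Target odds = (5/6)/(1/6) = 5.
Required Bayes factor = 5 ÷ (1/499) = 2495.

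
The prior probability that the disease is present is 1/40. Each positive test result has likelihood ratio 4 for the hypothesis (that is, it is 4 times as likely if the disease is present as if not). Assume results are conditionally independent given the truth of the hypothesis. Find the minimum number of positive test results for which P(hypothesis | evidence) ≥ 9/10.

5

Prior odds = 0.025/0.975 = 1/39.
Likelihood ratio per positive test result = 4.
Target posterior odds = 0.9/0.1 = 9.
Require 4ⁿ ≥ 9 ÷ (1/39) = 351.
4⁴ = 256 falls short of 351 but 4⁵ = 1024 reaches it, so n = 5.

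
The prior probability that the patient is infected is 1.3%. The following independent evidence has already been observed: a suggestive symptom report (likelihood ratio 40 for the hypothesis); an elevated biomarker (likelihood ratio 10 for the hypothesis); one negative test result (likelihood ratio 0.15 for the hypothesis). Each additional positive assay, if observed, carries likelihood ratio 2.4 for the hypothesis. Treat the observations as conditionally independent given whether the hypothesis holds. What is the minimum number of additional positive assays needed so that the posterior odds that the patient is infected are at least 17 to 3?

Prior odds = 0.013/0.987 = 13/987.
Combined Bayes factor of the evidence already in hand = 40 × 10 × 0.15 = 60.
Odds after that evidence = (13/987) × 60 = 260/329.
Target odds = 17/3.
Need 2.4ⁿ ≥ 17/3 ÷ (260/329) = 5593/780.
2.4² = 5.76 falls short of 5593/780 but 2.4³ = 13.824 reaches it, so n = 3.

3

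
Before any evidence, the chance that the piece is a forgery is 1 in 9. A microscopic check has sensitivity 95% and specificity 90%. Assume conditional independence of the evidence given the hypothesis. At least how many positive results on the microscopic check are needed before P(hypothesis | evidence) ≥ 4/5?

2

Prior odds: (1/9) ÷ (8/9) = 0.125.
False-positive rate = 1 − 0.9 = 0.1; likelihood ratio of a positive = 0.95/0.1 = 9.5.
Target posterior odds = 0.8/0.2 = 4.
Require 9.5ⁿ ≥ 4 ÷ 0.125 = 32.
9.5¹ = 9.5 falls short of 32 but 9.5² = 90.25 reaches it, so n = 2.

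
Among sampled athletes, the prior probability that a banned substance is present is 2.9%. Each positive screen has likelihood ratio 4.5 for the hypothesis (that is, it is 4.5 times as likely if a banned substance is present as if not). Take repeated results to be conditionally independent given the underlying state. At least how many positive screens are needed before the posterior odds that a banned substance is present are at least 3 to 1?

4

Prior odds: 0.029 ÷ 0.971 = 29/971.
Likelihood ratio per positive screen = 4.5.
Target odds = 3.
Require 4.5ⁿ ≥ 3 ÷ (29/971) = 2913/29.
4.5³ = 91.125 falls short of 2913/29 but 4.5⁴ = 410.0625 reaches it, so n = 4.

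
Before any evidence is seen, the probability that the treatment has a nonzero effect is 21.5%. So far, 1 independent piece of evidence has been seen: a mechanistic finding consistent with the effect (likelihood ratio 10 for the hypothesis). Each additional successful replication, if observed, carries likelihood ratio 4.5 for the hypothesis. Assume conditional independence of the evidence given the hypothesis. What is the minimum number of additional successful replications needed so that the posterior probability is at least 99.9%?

4

Prior odds = 0.215/0.785 = 43/157.
Bayes factor of the evidence already in hand = 10.
Odds after that evidence = (43/157) × 10 = 430/157.
Target odds = 0.999/0.001 = 999.
Need 4.5ⁿ ≥ 999 ÷ (430/157) = 156843/430.
4.5³ = 91.125 falls short of 156843/430 but 4.5⁴ = 410.0625 reaches it, so n = 4.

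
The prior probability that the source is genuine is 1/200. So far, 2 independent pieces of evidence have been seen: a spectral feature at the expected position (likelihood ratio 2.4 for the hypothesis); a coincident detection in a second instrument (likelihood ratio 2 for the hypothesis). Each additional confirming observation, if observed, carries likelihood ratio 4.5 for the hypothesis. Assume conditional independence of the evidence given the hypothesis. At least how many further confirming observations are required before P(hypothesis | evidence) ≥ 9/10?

4

Prior odds = 0.005/0.995 = 1/199.
Combined Bayes factor of the evidence already in hand = 2.4 × 2 = 4.8.
Odds after that evidence = (1/199) × 4.8 = 24/995.
Target odds = 0.9/0.1 = 9.
Need 4.5ⁿ ≥ 9 ÷ (24/995) = 373.125.
4.5³ = 91.125 falls short of 373.125 but 4.5⁴ = 410.0625 reaches it, so n = 4.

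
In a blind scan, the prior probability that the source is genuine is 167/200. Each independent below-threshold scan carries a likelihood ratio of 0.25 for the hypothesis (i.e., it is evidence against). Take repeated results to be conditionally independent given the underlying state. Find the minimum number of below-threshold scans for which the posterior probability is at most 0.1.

3

Prior odds = 0.835/0.165 = 167/33.
Likelihood ratio per below-threshold scan = 0.25.
Target posterior odds = 0.1/0.9 = 1/9.
Need (167/33) × 0.25ⁿ ≤ 1/9, i.e. 0.25ⁿ ≤ 11/501.
0.25² = 0.0625 is still above 11/501 but 0.25³ = 0.015625 is at or below it, so n = 3.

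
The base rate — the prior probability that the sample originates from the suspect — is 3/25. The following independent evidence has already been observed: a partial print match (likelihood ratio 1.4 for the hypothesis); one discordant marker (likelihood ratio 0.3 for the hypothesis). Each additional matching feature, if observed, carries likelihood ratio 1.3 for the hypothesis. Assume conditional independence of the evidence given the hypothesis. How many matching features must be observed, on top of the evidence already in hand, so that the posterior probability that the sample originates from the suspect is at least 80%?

17

Prior odds = 0.12/0.88 = 3/22.
Combined Bayes factor of the evidence already in hand = 1.4 × 0.3 = 0.42.
Odds after that evidence = (3/22) × 0.42 = 63/1100.
Target odds = 0.8/0.2 = 4.
Need 1.3ⁿ ≥ 4 ÷ (63/1100) = 4400/63.
1.3¹⁶ ≈66.5417 falls short of 4400/63 but 1.3¹⁷ ≈86.5042 reaches it, so n = 17.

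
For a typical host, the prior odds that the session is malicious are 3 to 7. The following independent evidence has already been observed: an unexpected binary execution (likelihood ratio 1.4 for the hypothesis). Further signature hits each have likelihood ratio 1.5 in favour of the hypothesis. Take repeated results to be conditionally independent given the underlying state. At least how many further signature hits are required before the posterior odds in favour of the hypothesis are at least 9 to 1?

Prior odds = 3/7.
Bayes factor of the evidence already in hand = 1.4.
Odds after that evidence = (3/7) × 1.4 = 0.6.
Target odds = 9.
Need 1.5ⁿ ≥ 9 ÷ 0.6 = 15.
1.5⁶ = 11.390625 falls short of 15 but 1.5⁷ = 17.0859375 reaches it, so n = 7.

7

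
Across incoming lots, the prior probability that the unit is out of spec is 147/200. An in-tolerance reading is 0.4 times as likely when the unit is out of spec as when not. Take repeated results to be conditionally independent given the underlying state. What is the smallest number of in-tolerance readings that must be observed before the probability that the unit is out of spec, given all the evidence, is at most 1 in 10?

4

Prior odds = 0.735/0.265 = 147/53.
Likelihood ratio per in-tolerance reading = 0.4.
Target odds: 0.1 ÷ 0.9 = 1/9.
Need (147/53) × 0.4ⁿ ≤ 1/9, i.e. 0.4ⁿ ≤ 53/1323.
0.4³ = 0.064 is still above 53/1323 but 0.4⁴ = 0.0256 is at or below it, so n = 4.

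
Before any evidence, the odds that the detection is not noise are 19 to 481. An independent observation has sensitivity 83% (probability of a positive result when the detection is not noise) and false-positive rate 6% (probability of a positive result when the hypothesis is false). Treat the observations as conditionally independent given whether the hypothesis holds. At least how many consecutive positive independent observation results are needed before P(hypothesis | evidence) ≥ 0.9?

3

Prior odds = 19/481.
Likelihood ratio of a positive result = 0.83/0.06 = 83/6.
Target odds: 0.9 ÷ 0.1 = 9.
Require (83/6)ⁿ ≥ 9 ÷ (19/481) = 4329/19.
(83/6)² = 6889/36 falls short of 4329/19 but (83/6)³ = 571787/216 reaches it, so n = 3.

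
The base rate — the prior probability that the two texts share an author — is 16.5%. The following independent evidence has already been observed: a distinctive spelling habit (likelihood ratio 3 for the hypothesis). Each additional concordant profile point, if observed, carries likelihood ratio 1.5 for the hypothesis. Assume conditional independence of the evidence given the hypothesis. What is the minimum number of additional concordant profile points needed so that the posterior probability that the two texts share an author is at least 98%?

11

Prior odds = 0.165/0.835 = 33/167.
Bayes factor of the evidence already in hand = 3.
Odds after that evidence = (33/167) × 3 = 99/167.
Target odds = 0.98/0.02 = 49.
Need 1.5ⁿ ≥ 49 ÷ (99/167) = 8183/99.
1.5¹⁰ = 59049/1024 falls short of 8183/99 but 1.5¹¹ = 177147/2048 reaches it, so n = 11.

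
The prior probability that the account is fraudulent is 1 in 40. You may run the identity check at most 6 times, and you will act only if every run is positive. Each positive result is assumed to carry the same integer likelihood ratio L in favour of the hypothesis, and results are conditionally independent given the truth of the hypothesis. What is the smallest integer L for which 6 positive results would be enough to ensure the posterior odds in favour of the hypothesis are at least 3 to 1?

3

Prior odds = 0.025/0.975 = 1/39.
Target odds = 3.
Need L⁶ ≥ 3 ÷ (1/39) = 117.
2⁶ = 64 < 117 ≤ 729 = 3⁶, so L = 3.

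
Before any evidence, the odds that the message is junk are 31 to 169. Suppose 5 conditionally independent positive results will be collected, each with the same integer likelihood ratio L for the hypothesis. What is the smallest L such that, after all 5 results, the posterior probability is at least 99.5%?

5

Prior odds = 31/169.
Target odds = 0.995/0.005 = 199.
Need L⁵ ≥ 199 ÷ (31/169) = 33631/31.
4⁵ = 1024 < 33631/31 ≤ 3125 = 5⁵, so L = 5.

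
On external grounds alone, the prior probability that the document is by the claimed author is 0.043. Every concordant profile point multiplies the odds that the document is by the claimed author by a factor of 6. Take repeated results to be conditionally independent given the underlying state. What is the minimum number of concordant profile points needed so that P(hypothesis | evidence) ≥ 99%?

Prior odds: 0.043 ÷ 0.957 = 43/957.
Likelihood ratio per concordant profile point = 6.
Target odds: 0.99 ÷ 0.01 = 99.
Need (43/957) × 6ⁿ ≥ 99, i.e. 6ⁿ ≥ 94743/43.
6⁴ = 1296 falls short of 94743/43 but 6⁵ = 7776 reaches it, so n = 5.

5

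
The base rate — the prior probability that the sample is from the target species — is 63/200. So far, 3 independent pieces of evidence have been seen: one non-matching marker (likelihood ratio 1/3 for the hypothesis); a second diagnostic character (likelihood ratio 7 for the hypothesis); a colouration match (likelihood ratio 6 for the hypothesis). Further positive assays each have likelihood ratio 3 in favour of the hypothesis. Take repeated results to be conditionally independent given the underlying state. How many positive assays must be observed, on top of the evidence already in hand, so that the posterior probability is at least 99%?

3

Prior odds = 0.315/0.685 = 63/137.
Combined Bayes factor of the evidence already in hand = (1/3) × 7 × 6 = 14.
Odds after that evidence = (63/137) × 14 = 882/137.
Target odds = 0.99/0.01 = 99.
Need 3ⁿ ≥ 99 ÷ (882/137) = 1507/98.
3² = 9 falls short of 1507/98 but 3³ = 27 reaches it, so n = 3.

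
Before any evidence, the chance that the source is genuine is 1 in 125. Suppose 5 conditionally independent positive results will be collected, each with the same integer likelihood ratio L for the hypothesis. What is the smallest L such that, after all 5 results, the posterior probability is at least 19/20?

Prior odds = 0.008/0.992 = 1/124.
Target odds = 0.95/0.05 = 19.
Need L⁵ ≥ 19 ÷ (1/124) = 2356.
4⁵ = 1024 < 2356 ≤ 3125 = 5⁵, so L = 5.

5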